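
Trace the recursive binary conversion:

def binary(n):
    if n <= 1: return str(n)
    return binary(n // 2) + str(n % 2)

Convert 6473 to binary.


binary(6473) = binary(3236) + '1'
binary(3236) = binary(1618) + '0'
binary(1618) = binary(809) + '0'
binary(809) = binary(404) + '1'
binary(404) = binary(202) + '0'
binary(202) = binary(101) + '0'
binary(101) = binary(50) + '1'
binary(50) = binary(25) + '0'
binary(25) = binary(12) + '1'
binary(12) = binary(6) + '0'
binary(6) = binary(3) + '0'
binary(3) = binary(1) + '1'
binary(1) = '1'  (base case)
Concatenating: '1' + '1' + '0' + '0' + '1' + '0' + '1' + '0' + '0' + '1' + '0' + '0' + '1' = '1100101001001'

1100101001001


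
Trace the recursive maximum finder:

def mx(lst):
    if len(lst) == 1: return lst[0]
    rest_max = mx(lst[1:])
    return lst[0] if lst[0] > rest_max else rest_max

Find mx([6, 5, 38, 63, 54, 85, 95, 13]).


mx([6, 5, 38, 63, 54, 85, 95, 13]): compare 6 with mx([5, 38, 63, 54, 85, 95, 13])
mx([5, 38, 63, 54, 85, 95, 13]): compare 5 with mx([38, 63, 54, 85, 95, 13])
mx([38, 63, 54, 85, 95, 13]): compare 38 with mx([63, 54, 85, 95, 13])
mx([63, 54, 85, 95, 13]): compare 63 with mx([54, 85, 95, 13])
mx([54, 85, 95, 13]): compare 54 with mx([85, 95, 13])
mx([85, 95, 13]): compare 85 with mx([95, 13])
mx([95, 13]): compare 95 with mx([13])
mx([13]) = 13  (base case)
Compare 95 with 13 -> 95
Compare 85 with 95 -> 95
Compare 54 with 95 -> 95
Compare 63 with 95 -> 95
Compare 38 with 95 -> 95
Compare 5 with 95 -> 95
Compare 6 with 95 -> 95

95


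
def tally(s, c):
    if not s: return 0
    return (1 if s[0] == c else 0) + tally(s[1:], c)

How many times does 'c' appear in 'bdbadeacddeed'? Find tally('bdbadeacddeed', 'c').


s[0]='b' != 'c' -> 0
s[0]='d' != 'c' -> 0
s[0]='b' != 'c' -> 0
s[0]='a' != 'c' -> 0
s[0]='d' != 'c' -> 0
s[0]='e' != 'c' -> 0
s[0]='a' != 'c' -> 0
s[0]='c' == 'c' -> 1
s[0]='d' != 'c' -> 0
s[0]='d' != 'c' -> 0
s[0]='e' != 'c' -> 0
s[0]='e' != 'c' -> 0
s[0]='d' != 'c' -> 0
Sum: 0 + 0 + 0 + 0 + 0 + 0 + 0 + 1 + 0 + 0 + 0 + 0 + 0 = 1

1


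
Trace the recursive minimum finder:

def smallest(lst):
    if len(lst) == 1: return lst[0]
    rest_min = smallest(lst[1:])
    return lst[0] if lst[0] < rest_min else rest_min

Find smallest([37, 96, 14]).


smallest([37, 96, 14]): compare 37 with smallest([96, 14])
smallest([96, 14]): compare 96 with smallest([14])
smallest([14]) = 14  (base case)
Compare 96 with 14 -> 14
Compare 37 with 14 -> 14

14


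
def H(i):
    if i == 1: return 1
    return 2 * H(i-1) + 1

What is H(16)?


H(16) = 2 * H(15) + 1
H(15) = 2 * H(14) + 1
H(14) = 2 * H(13) + 1
H(13) = 2 * H(12) + 1
H(12) = 2 * H(11) + 1
H(11) = 2 * H(10) + 1
H(10) = 2 * H(9) + 1
H(9) = 2 * H(8) + 1
H(8) = 2 * H(7) + 1
H(7) = 2 * H(6) + 1
H(6) = 2 * H(5) + 1
H(5) = 2 * H(4) + 1
H(4) = 2 * H(3) + 1
H(3) = 2 * H(2) + 1
H(2) = 2 * H(1) + 1
H(1) = 1  (base case)
H(2) = 2 * 1 + 1 = 3
H(3) = 2 * 3 + 1 = 7
H(4) = 2 * 7 + 1 = 15
H(5) = 2 * 15 + 1 = 31
H(6) = 2 * 31 + 1 = 63
H(7) = 2 * 63 + 1 = 127
H(8) = 2 * 127 + 1 = 255
H(9) = 2 * 255 + 1 = 511
H(10) = 2 * 511 + 1 = 1023
H(11) = 2 * 1023 + 1 = 2047
H(12) = 2 * 2047 + 1 = 4095
H(13) = 2 * 4095 + 1 = 8191
H(14) = 2 * 8191 + 1 = 16383
H(15) = 2 * 16383 + 1 = 32767
H(16) = 2 * 32767 + 1 = 65535

65535


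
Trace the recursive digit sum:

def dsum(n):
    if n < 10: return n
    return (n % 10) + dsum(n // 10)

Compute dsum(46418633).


dsum(46418633) = 3 + dsum(4641863)
dsum(4641863) = 3 + dsum(464186)
dsum(464186) = 6 + dsum(46418)
dsum(46418) = 8 + dsum(4641)
dsum(4641) = 1 + dsum(464)
dsum(464) = 4 + dsum(46)
dsum(46) = 6 + dsum(4)
dsum(4) = 4  (base case)
Total: 3 + 3 + 6 + 8 + 1 + 4 + 6 + 4 = 35

35


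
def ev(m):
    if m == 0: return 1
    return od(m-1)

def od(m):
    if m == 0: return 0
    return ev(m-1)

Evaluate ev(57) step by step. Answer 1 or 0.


ev(57) = od(56)
od(56) = ev(55)
ev(55) = od(54)
od(54) = ev(53)
ev(53) = od(52)
od(52) = ev(51)
ev(51) = od(50)
od(50) = ev(49)
ev(49) = od(48)
od(48) = ev(47)
ev(47) = od(46)
od(46) = ev(45)
ev(45) = od(44)
od(44) = ev(43)
ev(43) = od(42)
od(42) = ev(41)
ev(41) = od(40)
od(40) = ev(39)
ev(39) = od(38)
od(38) = ev(37)
ev(37) = od(36)
od(36) = ev(35)
ev(35) = od(34)
od(34) = ev(33)
ev(33) = od(32)
od(32) = ev(31)
ev(31) = od(30)
od(30) = ev(29)
ev(29) = od(28)
od(28) = ev(27)
ev(27) = od(26)
od(26) = ev(25)
ev(25) = od(24)
od(24) = ev(23)
ev(23) = od(22)
od(22) = ev(21)
ev(21) = od(20)
od(20) = ev(19)
ev(19) = od(18)
od(18) = ev(17)
ev(17) = od(16)
od(16) = ev(15)
ev(15) = od(14)
od(14) = ev(13)
ev(13) = od(12)
od(12) = ev(11)
ev(11) = od(10)
od(10) = ev(9)
ev(9) = od(8)
od(8) = ev(7)
ev(7) = od(6)
od(6) = ev(5)
ev(5) = od(4)
od(4) = ev(3)
ev(3) = od(2)
od(2) = ev(1)
ev(1) = od(0)
od(0) = 0  (base case)
Result: 0

0


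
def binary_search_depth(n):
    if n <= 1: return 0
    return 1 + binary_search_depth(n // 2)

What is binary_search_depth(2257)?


2257 / 2 = 1128
1128 / 2 = 564
564 / 2 = 282
282 / 2 = 141
141 / 2 = 70
70 / 2 = 35
35 / 2 = 17
17 / 2 = 8
8 / 2 = 4
4 / 2 = 2
2 / 2 = 1
Reached 1 after 11 halvings

11


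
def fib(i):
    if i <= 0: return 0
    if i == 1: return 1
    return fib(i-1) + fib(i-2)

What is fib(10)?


Computing fib(10) bottom-up:
fib(0) = 0
fib(1) = 1
fib(2) = fib(1) + fib(0) = 1 + 0 = 1
fib(3) = fib(2) + fib(1) = 1 + 1 = 2
fib(4) = fib(3) + fib(2) = 2 + 1 = 3
fib(5) = fib(4) + fib(3) = 3 + 2 = 5
fib(6) = fib(5) + fib(4) = 5 + 3 = 8
fib(7) = fib(6) + fib(5) = 8 + 5 = 13
fib(8) = fib(7) + fib(6) = 13 + 8 = 21
fib(9) = fib(8) + fib(7) = 21 + 13 = 34
fib(10) = fib(9) + fib(8) = 34 + 21 = 55

55


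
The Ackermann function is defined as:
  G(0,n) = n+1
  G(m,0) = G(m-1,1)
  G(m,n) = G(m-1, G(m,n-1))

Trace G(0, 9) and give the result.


G(0, 9) = 10
Result: G(0, 9) = 10

10


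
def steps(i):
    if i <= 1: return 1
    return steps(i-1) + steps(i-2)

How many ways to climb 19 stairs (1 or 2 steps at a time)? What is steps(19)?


Building up from base cases:
steps(0) = 1
steps(1) = 1
steps(2) = steps(1) + steps(0) = 1 + 1 = 2
steps(3) = steps(2) + steps(1) = 2 + 1 = 3
steps(4) = steps(3) + steps(2) = 3 + 2 = 5
steps(5) = steps(4) + steps(3) = 5 + 3 = 8
steps(6) = steps(5) + steps(4) = 8 + 5 = 13
steps(7) = steps(6) + steps(5) = 13 + 8 = 21
steps(8) = steps(7) + steps(6) = 21 + 13 = 34
steps(9) = steps(8) + steps(7) = 34 + 21 = 55
steps(10) = steps(9) + steps(8) = 55 + 34 = 89
steps(11) = steps(10) + steps(9) = 89 + 55 = 144
steps(12) = steps(11) + steps(10) = 144 + 89 = 233
steps(13) = steps(12) + steps(11) = 233 + 144 = 377
steps(14) = steps(13) + steps(12) = 377 + 233 = 610
steps(15) = steps(14) + steps(13) = 610 + 377 = 987
steps(16) = steps(15) + steps(14) = 987 + 610 = 1597
steps(17) = steps(16) + steps(15) = 1597 + 987 = 2584
steps(18) = steps(17) + steps(16) = 2584 + 1597 = 4181
steps(19) = steps(18) + steps(17) = 4181 + 2584 = 6765

6765


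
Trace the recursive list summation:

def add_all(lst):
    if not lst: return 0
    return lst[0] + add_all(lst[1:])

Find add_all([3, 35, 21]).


add_all([3, 35, 21]) = 3 + add_all([35, 21])
add_all([35, 21]) = 35 + add_all([21])
add_all([21]) = 21 + add_all([])
add_all([]) = 0  (base case)
Total: 3 + 35 + 21 + 0 = 59

59


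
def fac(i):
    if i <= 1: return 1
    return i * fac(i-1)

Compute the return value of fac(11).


fac(11)
= 11 * fac(10)
= 11 * 10 * fac(9)
= 11 * 10 * 9 * fac(8)
= 11 * 10 * 9 * 8 * fac(7)
= 11 * 10 * 9 * 8 * 7 * fac(6)
= 11 * 10 * 9 * 8 * 7 * 6 * fac(5)
= 11 * 10 * 9 * 8 * 7 * 6 * 5 * fac(4)
= 11 * 10 * 9 * 8 * 7 * 6 * 5 * 4 * fac(3)
= 11 * 10 * 9 * 8 * 7 * 6 * 5 * 4 * 3 * fac(2)
= 11 * 10 * 9 * 8 * 7 * 6 * 5 * 4 * 3 * 2 * fac(1)
= 11 * 10 * 9 * 8 * 7 * 6 * 5 * 4 * 3 * 2 * 1
= 39916800

39916800


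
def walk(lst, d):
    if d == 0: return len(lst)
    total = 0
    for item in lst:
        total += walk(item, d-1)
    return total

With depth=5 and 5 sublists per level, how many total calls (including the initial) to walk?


At depth 0 (root): 1 call
At depth 1: each of 1 parents calls walk on 5 children = 5 calls
At depth 2: each of 5 parents calls walk on 5 children = 25 calls
At depth 3: each of 25 parents calls walk on 5 children = 125 calls
At depth 4: each of 125 parents calls walk on 5 children = 625 calls
At depth 5: each of 625 parents calls walk on 5 children = 3125 calls
Total: 1 + 5 + 25 + 125 + 625 + 3125 = 3906

3906


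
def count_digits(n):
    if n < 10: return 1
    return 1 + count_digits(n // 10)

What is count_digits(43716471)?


count_digits(43716471) = 1 + count_digits(4371647)
count_digits(4371647) = 1 + count_digits(437164)
count_digits(437164) = 1 + count_digits(43716)
count_digits(43716) = 1 + count_digits(4371)
count_digits(4371) = 1 + count_digits(437)
count_digits(437) = 1 + count_digits(43)
count_digits(43) = 1 + count_digits(4)
count_digits(4) = 1  (base case: 4 < 10)
Unwinding: 1 + 1 + 1 + 1 + 1 + 1 + 1 + 1 = 8

8


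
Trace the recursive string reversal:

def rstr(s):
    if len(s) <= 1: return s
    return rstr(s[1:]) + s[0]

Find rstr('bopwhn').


rstr('bopwhn') = rstr('opwhn') + 'b'
rstr('opwhn') = rstr('pwhn') + 'o'
rstr('pwhn') = rstr('whn') + 'p'
rstr('whn') = rstr('hn') + 'w'
rstr('hn') = rstr('n') + 'h'
rstr('n') = 'n'  (base case)
Concatenating: 'n' + 'h' + 'w' + 'p' + 'o' + 'b' = 'nhwpob'

nhwpob


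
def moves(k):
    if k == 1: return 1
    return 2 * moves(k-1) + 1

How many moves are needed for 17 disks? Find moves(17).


moves(17) = 2 * moves(16) + 1
moves(16) = 2 * moves(15) + 1
moves(15) = 2 * moves(14) + 1
moves(14) = 2 * moves(13) + 1
moves(13) = 2 * moves(12) + 1
moves(12) = 2 * moves(11) + 1
moves(11) = 2 * moves(10) + 1
moves(10) = 2 * moves(9) + 1
moves(9) = 2 * moves(8) + 1
moves(8) = 2 * moves(7) + 1
moves(7) = 2 * moves(6) + 1
moves(6) = 2 * moves(5) + 1
moves(5) = 2 * moves(4) + 1
moves(4) = 2 * moves(3) + 1
moves(3) = 2 * moves(2) + 1
moves(2) = 2 * moves(1) + 1
moves(1) = 1  (base case)
moves(2) = 2 * 1 + 1 = 3
moves(3) = 2 * 3 + 1 = 7
moves(4) = 2 * 7 + 1 = 15
moves(5) = 2 * 15 + 1 = 31
moves(6) = 2 * 31 + 1 = 63
moves(7) = 2 * 63 + 1 = 127
moves(8) = 2 * 127 + 1 = 255
moves(9) = 2 * 255 + 1 = 511
moves(10) = 2 * 511 + 1 = 1023
moves(11) = 2 * 1023 + 1 = 2047
moves(12) = 2 * 2047 + 1 = 4095
moves(13) = 2 * 4095 + 1 = 8191
moves(14) = 2 * 8191 + 1 = 16383
moves(15) = 2 * 16383 + 1 = 32767
moves(16) = 2 * 32767 + 1 = 65535
moves(17) = 2 * 65535 + 1 = 131071

131071


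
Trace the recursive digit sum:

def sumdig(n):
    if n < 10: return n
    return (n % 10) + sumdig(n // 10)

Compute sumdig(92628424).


sumdig(92628424) = 4 + sumdig(9262842)
sumdig(9262842) = 2 + sumdig(926284)
sumdig(926284) = 4 + sumdig(92628)
sumdig(92628) = 8 + sumdig(9262)
sumdig(9262) = 2 + sumdig(926)
sumdig(926) = 6 + sumdig(92)
sumdig(92) = 2 + sumdig(9)
sumdig(9) = 9  (base case)
Total: 4 + 2 + 4 + 8 + 2 + 6 + 2 + 9 = 37

37


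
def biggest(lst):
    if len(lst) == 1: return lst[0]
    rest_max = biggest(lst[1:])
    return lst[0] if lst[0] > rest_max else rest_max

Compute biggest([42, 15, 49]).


biggest([42, 15, 49]): compare 42 with biggest([15, 49])
biggest([15, 49]): compare 15 with biggest([49])
biggest([49]) = 49  (base case)
Compare 15 with 49 -> 49
Compare 42 with 49 -> 49

49


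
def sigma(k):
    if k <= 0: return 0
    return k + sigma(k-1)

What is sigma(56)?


sigma(56)
= 56 + 55 + 54 + 53 + 52 + 51 + 50 + 49 + 48 + 47 + 46 + 45 + 44 + 43 + 42 + 41 + 40 + 39 + 38 + 37 + 36 + 35 + 34 + 33 + 32 + 31 + 30 + 29 + 28 + 27 + 26 + 25 + 24 + 23 + 22 + 21 + 20 + 19 + 18 + 17 + 16 + 15 + 14 + 13 + 12 + 11 + 10 + 9 + 8 + 7 + 6 + 5 + 4 + 3 + 2 + 1 + sigma(0)
= 56 + 55 + 54 + 53 + 52 + 51 + 50 + 49 + 48 + 47 + 46 + 45 + 44 + 43 + 42 + 41 + 40 + 39 + 38 + 37 + 36 + 35 + 34 + 33 + 32 + 31 + 30 + 29 + 28 + 27 + 26 + 25 + 24 + 23 + 22 + 21 + 20 + 19 + 18 + 17 + 16 + 15 + 14 + 13 + 12 + 11 + 10 + 9 + 8 + 7 + 6 + 5 + 4 + 3 + 2 + 1 + 0
= 1596

1596


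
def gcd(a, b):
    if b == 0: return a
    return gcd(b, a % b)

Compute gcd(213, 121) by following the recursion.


gcd(213, 121) = gcd(121, 92)
gcd(121, 92) = gcd(92, 29)
gcd(92, 29) = gcd(29, 5)
gcd(29, 5) = gcd(5, 4)
gcd(5, 4) = gcd(4, 1)
gcd(4, 1) = gcd(1, 0)
gcd(1, 0) = 1  (base case)

1


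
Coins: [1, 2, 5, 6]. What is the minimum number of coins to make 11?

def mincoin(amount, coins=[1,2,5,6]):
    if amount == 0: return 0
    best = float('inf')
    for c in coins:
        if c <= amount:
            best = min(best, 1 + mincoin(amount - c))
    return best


Building up with DP:
mincoin(0) = 0
mincoin(1) = min(1+mincoin(0)=1+0=1) = 1
mincoin(2) = min(1+mincoin(1)=1+1=2, 1+mincoin(0)=1+0=1) = 1
mincoin(3) = min(1+mincoin(2)=1+1=2, 1+mincoin(1)=1+1=2) = 2
mincoin(4) = min(1+mincoin(3)=1+2=3, 1+mincoin(2)=1+1=2) = 2
mincoin(5) = min(1+mincoin(4)=1+2=3, 1+mincoin(3)=1+2=3, 1+mincoin(0)=1+0=1) = 1
mincoin(6) = min(1+mincoin(5)=1+1=2, 1+mincoin(4)=1+2=3, 1+mincoin(1)=1+1=2, 1+mincoin(0)=1+0=1) = 1
mincoin(7) = min(1+mincoin(6)=1+1=2, 1+mincoin(5)=1+1=2, 1+mincoin(2)=1+1=2, 1+mincoin(1)=1+1=2) = 2
mincoin(8) = min(1+mincoin(7)=1+2=3, 1+mincoin(6)=1+1=2, 1+mincoin(3)=1+2=3, 1+mincoin(2)=1+1=2) = 2
mincoin(9) = min(1+mincoin(8)=1+2=3, 1+mincoin(7)=1+2=3, 1+mincoin(4)=1+2=3, 1+mincoin(3)=1+2=3) = 3
mincoin(10) = min(1+mincoin(9)=1+3=4, 1+mincoin(8)=1+2=3, 1+mincoin(5)=1+1=2, 1+mincoin(4)=1+2=3) = 2
mincoin(11) = min(1+mincoin(10)=1+2=3, 1+mincoin(9)=1+3=4, 1+mincoin(6)=1+1=2, 1+mincoin(5)=1+1=2) = 2

2


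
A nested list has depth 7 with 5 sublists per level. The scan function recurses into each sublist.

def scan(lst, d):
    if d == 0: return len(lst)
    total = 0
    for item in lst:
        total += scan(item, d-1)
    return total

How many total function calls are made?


At depth 0 (root): 1 call
At depth 1: each of 1 parents calls scan on 5 children = 5 calls
At depth 2: each of 5 parents calls scan on 5 children = 25 calls
At depth 3: each of 25 parents calls scan on 5 children = 125 calls
At depth 4: each of 125 parents calls scan on 5 children = 625 calls
At depth 5: each of 625 parents calls scan on 5 children = 3125 calls
At depth 6: each of 3125 parents calls scan on 5 children = 15625 calls
At depth 7: each of 15625 parents calls scan on 5 children = 78125 calls
Total: 1 + 5 + 25 + 125 + 625 + 3125 + 15625 + 78125 = 97656

97656


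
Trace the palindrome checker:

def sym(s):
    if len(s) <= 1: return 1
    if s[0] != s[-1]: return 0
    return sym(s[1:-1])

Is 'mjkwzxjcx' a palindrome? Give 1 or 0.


sym('mjkwzxjcx'): s[0]='m' != s[-1]='x' -> return 0
Result: 0 (not a palindrome)

0


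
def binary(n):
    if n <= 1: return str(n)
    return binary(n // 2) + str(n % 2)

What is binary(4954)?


binary(4954) = binary(2477) + '0'
binary(2477) = binary(1238) + '1'
binary(1238) = binary(619) + '0'
binary(619) = binary(309) + '1'
binary(309) = binary(154) + '1'
binary(154) = binary(77) + '0'
binary(77) = binary(38) + '1'
binary(38) = binary(19) + '0'
binary(19) = binary(9) + '1'
binary(9) = binary(4) + '1'
binary(4) = binary(2) + '0'
binary(2) = binary(1) + '0'
binary(1) = '1'  (base case)
Concatenating: '1' + '0' + '0' + '1' + '1' + '0' + '1' + '0' + '1' + '1' + '0' + '1' + '0' = '1001101011010'

1001101011010


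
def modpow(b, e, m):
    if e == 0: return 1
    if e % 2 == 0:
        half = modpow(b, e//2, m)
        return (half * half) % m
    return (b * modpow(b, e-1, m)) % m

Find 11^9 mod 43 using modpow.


modpow(11, 9, 43): e is odd, compute modpow(11, 8, 43)
  modpow(11, 8, 43): e is even, compute modpow(11, 4, 43)
    modpow(11, 4, 43): e is even, compute modpow(11, 2, 43)
      modpow(11, 2, 43): e is even, compute modpow(11, 1, 43)
        modpow(11, 1, 43): e is odd, compute modpow(11, 0, 43)
          modpow(11, 0, 43) = 1
        (11 * 1) % 43 = 11
      half=11, (11*11) % 43 = 35
    half=35, (35*35) % 43 = 21
  half=21, (21*21) % 43 = 11
(11 * 11) % 43 = 35

35


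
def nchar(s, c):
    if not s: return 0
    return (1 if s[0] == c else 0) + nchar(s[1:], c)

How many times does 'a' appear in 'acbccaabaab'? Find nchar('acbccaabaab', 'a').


s[0]='a' == 'a' -> 1
s[0]='c' != 'a' -> 0
s[0]='b' != 'a' -> 0
s[0]='c' != 'a' -> 0
s[0]='c' != 'a' -> 0
s[0]='a' == 'a' -> 1
s[0]='a' == 'a' -> 1
s[0]='b' != 'a' -> 0
s[0]='a' == 'a' -> 1
s[0]='a' == 'a' -> 1
s[0]='b' != 'a' -> 0
Sum: 1 + 0 + 0 + 0 + 0 + 1 + 1 + 0 + 1 + 1 + 0 = 5

5


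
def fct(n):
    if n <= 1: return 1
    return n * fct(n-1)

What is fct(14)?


fct(14)
= 14 * fct(13)
= 14 * 13 * fct(12)
= 14 * 13 * 12 * fct(11)
= 14 * 13 * 12 * 11 * fct(10)
= 14 * 13 * 12 * 11 * 10 * fct(9)
= 14 * 13 * 12 * 11 * 10 * 9 * fct(8)
= 14 * 13 * 12 * 11 * 10 * 9 * 8 * fct(7)
= 14 * 13 * 12 * 11 * 10 * 9 * 8 * 7 * fct(6)
= 14 * 13 * 12 * 11 * 10 * 9 * 8 * 7 * 6 * fct(5)
= 14 * 13 * 12 * 11 * 10 * 9 * 8 * 7 * 6 * 5 * fct(4)
= 14 * 13 * 12 * 11 * 10 * 9 * 8 * 7 * 6 * 5 * 4 * fct(3)
= 14 * 13 * 12 * 11 * 10 * 9 * 8 * 7 * 6 * 5 * 4 * 3 * fct(2)
= 14 * 13 * 12 * 11 * 10 * 9 * 8 * 7 * 6 * 5 * 4 * 3 * 2 * fct(1)
= 14 * 13 * 12 * 11 * 10 * 9 * 8 * 7 * 6 * 5 * 4 * 3 * 2 * 1
= 87178291200

87178291200


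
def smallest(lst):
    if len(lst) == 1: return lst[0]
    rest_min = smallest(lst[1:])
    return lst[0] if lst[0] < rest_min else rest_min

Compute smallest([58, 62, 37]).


smallest([58, 62, 37]): compare 58 with smallest([62, 37])
smallest([62, 37]): compare 62 with smallest([37])
smallest([37]) = 37  (base case)
Compare 62 with 37 -> 37
Compare 58 with 37 -> 37

37


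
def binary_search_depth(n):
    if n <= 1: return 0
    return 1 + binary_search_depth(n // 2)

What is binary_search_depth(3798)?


3798 / 2 = 1899
1899 / 2 = 949
949 / 2 = 474
474 / 2 = 237
237 / 2 = 118
118 / 2 = 59
59 / 2 = 29
29 / 2 = 14
14 / 2 = 7
7 / 2 = 3
3 / 2 = 1
Reached 1 after 11 halvings

11


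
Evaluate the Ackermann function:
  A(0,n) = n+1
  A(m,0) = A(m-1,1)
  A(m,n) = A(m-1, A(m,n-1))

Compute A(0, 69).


A(0, 69) = 70
Result: A(0, 69) = 70

70


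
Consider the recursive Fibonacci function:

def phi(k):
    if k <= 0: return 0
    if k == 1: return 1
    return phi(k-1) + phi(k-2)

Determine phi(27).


Computing phi(27) bottom-up:
phi(0) = 0
phi(1) = 1
phi(2) = phi(1) + phi(0) = 1 + 0 = 1
phi(3) = phi(2) + phi(1) = 1 + 1 = 2
phi(4) = phi(3) + phi(2) = 2 + 1 = 3
phi(5) = phi(4) + phi(3) = 3 + 2 = 5
phi(6) = phi(5) + phi(4) = 5 + 3 = 8
phi(7) = phi(6) + phi(5) = 8 + 5 = 13
phi(8) = phi(7) + phi(6) = 13 + 8 = 21
phi(9) = phi(8) + phi(7) = 21 + 13 = 34
phi(10) = phi(9) + phi(8) = 34 + 21 = 55
phi(11) = phi(10) + phi(9) = 55 + 34 = 89
phi(12) = phi(11) + phi(10) = 89 + 55 = 144
phi(13) = phi(12) + phi(11) = 144 + 89 = 233
phi(14) = phi(13) + phi(12) = 233 + 144 = 377
phi(15) = phi(14) + phi(13) = 377 + 233 = 610
phi(16) = phi(15) + phi(14) = 610 + 377 = 987
phi(17) = phi(16) + phi(15) = 987 + 610 = 1597
phi(18) = phi(17) + phi(16) = 1597 + 987 = 2584
phi(19) = phi(18) + phi(17) = 2584 + 1597 = 4181
phi(20) = phi(19) + phi(18) = 4181 + 2584 = 6765
phi(21) = phi(20) + phi(19) = 6765 + 4181 = 10946
phi(22) = phi(21) + phi(20) = 10946 + 6765 = 17711
phi(23) = phi(22) + phi(21) = 17711 + 10946 = 28657
phi(24) = phi(23) + phi(22) = 28657 + 17711 = 46368
phi(25) = phi(24) + phi(23) = 46368 + 28657 = 75025
phi(26) = phi(25) + phi(24) = 75025 + 46368 = 121393
phi(27) = phi(26) + phi(25) = 121393 + 75025 = 196418

196418


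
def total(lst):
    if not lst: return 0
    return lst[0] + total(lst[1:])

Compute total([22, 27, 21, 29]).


total([22, 27, 21, 29]) = 22 + total([27, 21, 29])
total([27, 21, 29]) = 27 + total([21, 29])
total([21, 29]) = 21 + total([29])
total([29]) = 29 + total([])
total([]) = 0  (base case)
Total: 22 + 27 + 21 + 29 + 0 = 99

99


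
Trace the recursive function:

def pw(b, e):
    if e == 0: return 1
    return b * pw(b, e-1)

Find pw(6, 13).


pw(6, 13)
= 6 * pw(6, 12)
= 6 * 6 * pw(6, 11)
= 6 * 6 * 6 * pw(6, 10)
= 6 * 6 * 6 * 6 * pw(6, 9)
= 6 * 6 * 6 * 6 * 6 * pw(6, 8)
= 6 * 6 * 6 * 6 * 6 * 6 * pw(6, 7)
= 6 * 6 * 6 * 6 * 6 * 6 * 6 * pw(6, 6)
= 6 * 6 * 6 * 6 * 6 * 6 * 6 * 6 * pw(6, 5)
= 6 * 6 * 6 * 6 * 6 * 6 * 6 * 6 * 6 * pw(6, 4)
= 6 * 6 * 6 * 6 * 6 * 6 * 6 * 6 * 6 * 6 * pw(6, 3)
= 6 * 6 * 6 * 6 * 6 * 6 * 6 * 6 * 6 * 6 * 6 * pw(6, 2)
= 6 * 6 * 6 * 6 * 6 * 6 * 6 * 6 * 6 * 6 * 6 * 6 * pw(6, 1)
= 6 * 6 * 6 * 6 * 6 * 6 * 6 * 6 * 6 * 6 * 6 * 6 * 6 * pw(6, 0)
= 6 * 6 * 6 * 6 * 6 * 6 * 6 * 6 * 6 * 6 * 6 * 6 * 6 * 1
= 13060694016

13060694016


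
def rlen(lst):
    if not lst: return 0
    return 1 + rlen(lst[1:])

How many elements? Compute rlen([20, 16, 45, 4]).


rlen([20, 16, 45, 4]) = 1 + rlen([16, 45, 4])
rlen([16, 45, 4]) = 1 + rlen([45, 4])
rlen([45, 4]) = 1 + rlen([4])
rlen([4]) = 1 + rlen([])
rlen([]) = 0  (base case)
Unwinding: 1 + 1 + 1 + 1 + 0 = 4

4


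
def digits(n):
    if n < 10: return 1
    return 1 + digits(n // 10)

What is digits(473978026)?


digits(473978026) = 1 + digits(47397802)
digits(47397802) = 1 + digits(4739780)
digits(4739780) = 1 + digits(473978)
digits(473978) = 1 + digits(47397)
digits(47397) = 1 + digits(4739)
digits(4739) = 1 + digits(473)
digits(473) = 1 + digits(47)
digits(47) = 1 + digits(4)
digits(4) = 1  (base case: 4 < 10)
Unwinding: 1 + 1 + 1 + 1 + 1 + 1 + 1 + 1 + 1 = 9

9


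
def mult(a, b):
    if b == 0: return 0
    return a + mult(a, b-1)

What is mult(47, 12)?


mult(47, 12) = 47 + mult(47, 11)
mult(47, 11) = 47 + mult(47, 10)
mult(47, 10) = 47 + mult(47, 9)
mult(47, 9) = 47 + mult(47, 8)
mult(47, 8) = 47 + mult(47, 7)
mult(47, 7) = 47 + mult(47, 6)
mult(47, 6) = 47 + mult(47, 5)
mult(47, 5) = 47 + mult(47, 4)
mult(47, 4) = 47 + mult(47, 3)
mult(47, 3) = 47 + mult(47, 2)
mult(47, 2) = 47 + mult(47, 1)
mult(47, 1) = 47 + mult(47, 0)
mult(47, 0) = 0  (base case)
Total: 47 + 47 + 47 + 47 + 47 + 47 + 47 + 47 + 47 + 47 + 47 + 47 + 0 = 564

564


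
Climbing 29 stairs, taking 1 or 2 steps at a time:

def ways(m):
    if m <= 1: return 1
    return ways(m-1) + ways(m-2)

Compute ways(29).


Building up from base cases:
ways(0) = 1
ways(1) = 1
ways(2) = ways(1) + ways(0) = 1 + 1 = 2
ways(3) = ways(2) + ways(1) = 2 + 1 = 3
ways(4) = ways(3) + ways(2) = 3 + 2 = 5
ways(5) = ways(4) + ways(3) = 5 + 3 = 8
ways(6) = ways(5) + ways(4) = 8 + 5 = 13
ways(7) = ways(6) + ways(5) = 13 + 8 = 21
ways(8) = ways(7) + ways(6) = 21 + 13 = 34
ways(9) = ways(8) + ways(7) = 34 + 21 = 55
ways(10) = ways(9) + ways(8) = 55 + 34 = 89
ways(11) = ways(10) + ways(9) = 89 + 55 = 144
ways(12) = ways(11) + ways(10) = 144 + 89 = 233
ways(13) = ways(12) + ways(11) = 233 + 144 = 377
ways(14) = ways(13) + ways(12) = 377 + 233 = 610
ways(15) = ways(14) + ways(13) = 610 + 377 = 987
ways(16) = ways(15) + ways(14) = 987 + 610 = 1597
ways(17) = ways(16) + ways(15) = 1597 + 987 = 2584
ways(18) = ways(17) + ways(16) = 2584 + 1597 = 4181
ways(19) = ways(18) + ways(17) = 4181 + 2584 = 6765
ways(20) = ways(19) + ways(18) = 6765 + 4181 = 10946
ways(21) = ways(20) + ways(19) = 10946 + 6765 = 17711
ways(22) = ways(21) + ways(20) = 17711 + 10946 = 28657
ways(23) = ways(22) + ways(21) = 28657 + 17711 = 46368
ways(24) = ways(23) + ways(22) = 46368 + 28657 = 75025
ways(25) = ways(24) + ways(23) = 75025 + 46368 = 121393
ways(26) = ways(25) + ways(24) = 121393 + 75025 = 196418
ways(27) = ways(26) + ways(25) = 196418 + 121393 = 317811
ways(28) = ways(27) + ways(26) = 317811 + 196418 = 514229
ways(29) = ways(28) + ways(27) = 514229 + 317811 = 832040

832040


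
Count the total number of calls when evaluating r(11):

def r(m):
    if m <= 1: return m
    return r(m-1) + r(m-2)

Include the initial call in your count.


Let C(n) = total calls for r(n)
C(0) = 1, C(1) = 1
C(2) = 1 + C(1) + C(0) = 1 + 1 + 1 = 3
C(3) = 1 + C(2) + C(1) = 1 + 3 + 1 = 5
C(4) = 1 + C(3) + C(2) = 1 + 5 + 3 = 9
C(5) = 1 + C(4) + C(3) = 1 + 9 + 5 = 15
C(6) = 1 + C(5) + C(4) = 1 + 15 + 9 = 25
C(7) = 1 + C(6) + C(5) = 1 + 25 + 15 = 41
C(8) = 1 + C(7) + C(6) = 1 + 41 + 25 = 67
C(9) = 1 + C(8) + C(7) = 1 + 67 + 41 = 109
C(10) = 1 + C(9) + C(8) = 1 + 109 + 67 = 177
C(11) = 1 + C(10) + C(9) = 1 + 177 + 109 = 287

287


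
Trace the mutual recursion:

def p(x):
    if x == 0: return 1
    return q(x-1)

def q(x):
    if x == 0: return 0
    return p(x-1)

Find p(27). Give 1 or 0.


p(27) = q(26)
q(26) = p(25)
p(25) = q(24)
q(24) = p(23)
p(23) = q(22)
q(22) = p(21)
p(21) = q(20)
q(20) = p(19)
p(19) = q(18)
q(18) = p(17)
p(17) = q(16)
q(16) = p(15)
p(15) = q(14)
q(14) = p(13)
p(13) = q(12)
q(12) = p(11)
p(11) = q(10)
q(10) = p(9)
p(9) = q(8)
q(8) = p(7)
p(7) = q(6)
q(6) = p(5)
p(5) = q(4)
q(4) = p(3)
p(3) = q(2)
q(2) = p(1)
p(1) = q(0)
q(0) = 0  (base case)
Result: 0

0


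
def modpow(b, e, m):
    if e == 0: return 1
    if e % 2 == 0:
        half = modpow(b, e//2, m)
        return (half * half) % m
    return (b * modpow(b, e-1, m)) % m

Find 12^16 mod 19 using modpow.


modpow(12, 16, 19): e is even, compute modpow(12, 8, 19)
  modpow(12, 8, 19): e is even, compute modpow(12, 4, 19)
    modpow(12, 4, 19): e is even, compute modpow(12, 2, 19)
      modpow(12, 2, 19): e is even, compute modpow(12, 1, 19)
        modpow(12, 1, 19): e is odd, compute modpow(12, 0, 19)
          modpow(12, 0, 19) = 1
        (12 * 1) % 19 = 12
      half=12, (12*12) % 19 = 11
    half=11, (11*11) % 19 = 7
  half=7, (7*7) % 19 = 11
half=11, (11*11) % 19 = 7

7


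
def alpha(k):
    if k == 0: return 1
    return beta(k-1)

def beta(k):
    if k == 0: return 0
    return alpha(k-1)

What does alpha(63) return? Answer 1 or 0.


alpha(63) = beta(62)
beta(62) = alpha(61)
alpha(61) = beta(60)
beta(60) = alpha(59)
alpha(59) = beta(58)
beta(58) = alpha(57)
alpha(57) = beta(56)
beta(56) = alpha(55)
alpha(55) = beta(54)
beta(54) = alpha(53)
alpha(53) = beta(52)
beta(52) = alpha(51)
alpha(51) = beta(50)
beta(50) = alpha(49)
alpha(49) = beta(48)
beta(48) = alpha(47)
alpha(47) = beta(46)
beta(46) = alpha(45)
alpha(45) = beta(44)
beta(44) = alpha(43)
alpha(43) = beta(42)
beta(42) = alpha(41)
alpha(41) = beta(40)
beta(40) = alpha(39)
alpha(39) = beta(38)
beta(38) = alpha(37)
alpha(37) = beta(36)
beta(36) = alpha(35)
alpha(35) = beta(34)
beta(34) = alpha(33)
alpha(33) = beta(32)
beta(32) = alpha(31)
alpha(31) = beta(30)
beta(30) = alpha(29)
alpha(29) = beta(28)
beta(28) = alpha(27)
alpha(27) = beta(26)
beta(26) = alpha(25)
alpha(25) = beta(24)
beta(24) = alpha(23)
alpha(23) = beta(22)
beta(22) = alpha(21)
alpha(21) = beta(20)
beta(20) = alpha(19)
alpha(19) = beta(18)
beta(18) = alpha(17)
alpha(17) = beta(16)
beta(16) = alpha(15)
alpha(15) = beta(14)
beta(14) = alpha(13)
alpha(13) = beta(12)
beta(12) = alpha(11)
alpha(11) = beta(10)
beta(10) = alpha(9)
alpha(9) = beta(8)
beta(8) = alpha(7)
alpha(7) = beta(6)
beta(6) = alpha(5)
alpha(5) = beta(4)
beta(4) = alpha(3)
alpha(3) = beta(2)
beta(2) = alpha(1)
alpha(1) = beta(0)
beta(0) = 0  (base case)
Result: 0

0


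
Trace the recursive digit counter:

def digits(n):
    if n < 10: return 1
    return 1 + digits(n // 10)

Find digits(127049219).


digits(127049219) = 1 + digits(12704921)
digits(12704921) = 1 + digits(1270492)
digits(1270492) = 1 + digits(127049)
digits(127049) = 1 + digits(12704)
digits(12704) = 1 + digits(1270)
digits(1270) = 1 + digits(127)
digits(127) = 1 + digits(12)
digits(12) = 1 + digits(1)
digits(1) = 1  (base case: 1 < 10)
Unwinding: 1 + 1 + 1 + 1 + 1 + 1 + 1 + 1 + 1 = 9

9


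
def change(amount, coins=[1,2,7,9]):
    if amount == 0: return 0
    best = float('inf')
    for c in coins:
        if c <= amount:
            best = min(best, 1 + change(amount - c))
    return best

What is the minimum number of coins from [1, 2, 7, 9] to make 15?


Building up with DP:
change(0) = 0
change(1) = min(1+change(0)=1+0=1) = 1
change(2) = min(1+change(1)=1+1=2, 1+change(0)=1+0=1) = 1
change(3) = min(1+change(2)=1+1=2, 1+change(1)=1+1=2) = 2
change(4) = min(1+change(3)=1+2=3, 1+change(2)=1+1=2) = 2
change(5) = min(1+change(4)=1+2=3, 1+change(3)=1+2=3) = 3
change(6) = min(1+change(5)=1+3=4, 1+change(4)=1+2=3) = 3
change(7) = min(1+change(6)=1+3=4, 1+change(5)=1+3=4, 1+change(0)=1+0=1) = 1
change(8) = min(1+change(7)=1+1=2, 1+change(6)=1+3=4, 1+change(1)=1+1=2) = 2
change(9) = min(1+change(8)=1+2=3, 1+change(7)=1+1=2, 1+change(2)=1+1=2, 1+change(0)=1+0=1) = 1
change(10) = min(1+change(9)=1+1=2, 1+change(8)=1+2=3, 1+change(3)=1+2=3, 1+change(1)=1+1=2) = 2
change(11) = min(1+change(10)=1+2=3, 1+change(9)=1+1=2, 1+change(4)=1+2=3, 1+change(2)=1+1=2) = 2
change(12) = min(1+change(11)=1+2=3, 1+change(10)=1+2=3, 1+change(5)=1+3=4, 1+change(3)=1+2=3) = 3
change(13) = min(1+change(12)=1+3=4, 1+change(11)=1+2=3, 1+change(6)=1+3=4, 1+change(4)=1+2=3) = 3
change(14) = min(1+change(13)=1+3=4, 1+change(12)=1+3=4, 1+change(7)=1+1=2, 1+change(5)=1+3=4) = 2
change(15) = min(1+change(14)=1+2=3, 1+change(13)=1+3=4, 1+change(8)=1+2=3, 1+change(6)=1+3=4) = 3

3


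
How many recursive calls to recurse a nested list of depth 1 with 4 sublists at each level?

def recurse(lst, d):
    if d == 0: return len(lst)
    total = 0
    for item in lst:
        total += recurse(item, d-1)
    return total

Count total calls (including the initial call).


At depth 0 (root): 1 call
At depth 1: each of 1 parents calls recurse on 4 children = 4 calls
Total: 1 + 4 = 5

5


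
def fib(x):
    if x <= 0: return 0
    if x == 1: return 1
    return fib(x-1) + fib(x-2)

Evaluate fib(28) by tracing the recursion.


Computing fib(28) bottom-up:
fib(0) = 0
fib(1) = 1
fib(2) = fib(1) + fib(0) = 1 + 0 = 1
fib(3) = fib(2) + fib(1) = 1 + 1 = 2
fib(4) = fib(3) + fib(2) = 2 + 1 = 3
fib(5) = fib(4) + fib(3) = 3 + 2 = 5
fib(6) = fib(5) + fib(4) = 5 + 3 = 8
fib(7) = fib(6) + fib(5) = 8 + 5 = 13
fib(8) = fib(7) + fib(6) = 13 + 8 = 21
fib(9) = fib(8) + fib(7) = 21 + 13 = 34
fib(10) = fib(9) + fib(8) = 34 + 21 = 55
fib(11) = fib(10) + fib(9) = 55 + 34 = 89
fib(12) = fib(11) + fib(10) = 89 + 55 = 144
fib(13) = fib(12) + fib(11) = 144 + 89 = 233
fib(14) = fib(13) + fib(12) = 233 + 144 = 377
fib(15) = fib(14) + fib(13) = 377 + 233 = 610
fib(16) = fib(15) + fib(14) = 610 + 377 = 987
fib(17) = fib(16) + fib(15) = 987 + 610 = 1597
fib(18) = fib(17) + fib(16) = 1597 + 987 = 2584
fib(19) = fib(18) + fib(17) = 2584 + 1597 = 4181
fib(20) = fib(19) + fib(18) = 4181 + 2584 = 6765
fib(21) = fib(20) + fib(19) = 6765 + 4181 = 10946
fib(22) = fib(21) + fib(20) = 10946 + 6765 = 17711
fib(23) = fib(22) + fib(21) = 17711 + 10946 = 28657
fib(24) = fib(23) + fib(22) = 28657 + 17711 = 46368
fib(25) = fib(24) + fib(23) = 46368 + 28657 = 75025
fib(26) = fib(25) + fib(24) = 75025 + 46368 = 121393
fib(27) = fib(26) + fib(25) = 121393 + 75025 = 196418
fib(28) = fib(27) + fib(26) = 196418 + 121393 = 317811

317811


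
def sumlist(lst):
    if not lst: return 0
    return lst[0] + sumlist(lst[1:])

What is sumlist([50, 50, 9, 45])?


sumlist([50, 50, 9, 45]) = 50 + sumlist([50, 9, 45])
sumlist([50, 9, 45]) = 50 + sumlist([9, 45])
sumlist([9, 45]) = 9 + sumlist([45])
sumlist([45]) = 45 + sumlist([])
sumlist([]) = 0  (base case)
Total: 50 + 50 + 9 + 45 + 0 = 154

154


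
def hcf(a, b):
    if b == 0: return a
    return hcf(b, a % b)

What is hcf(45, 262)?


hcf(45, 262) = hcf(262, 45)
hcf(262, 45) = hcf(45, 37)
hcf(45, 37) = hcf(37, 8)
hcf(37, 8) = hcf(8, 5)
hcf(8, 5) = hcf(5, 3)
hcf(5, 3) = hcf(3, 2)
hcf(3, 2) = hcf(2, 1)
hcf(2, 1) = hcf(1, 0)
hcf(1, 0) = 1  (base case)

1


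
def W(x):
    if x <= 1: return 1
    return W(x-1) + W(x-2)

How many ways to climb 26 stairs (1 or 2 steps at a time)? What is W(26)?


Building up from base cases:
W(0) = 1
W(1) = 1
W(2) = W(1) + W(0) = 1 + 1 = 2
W(3) = W(2) + W(1) = 2 + 1 = 3
W(4) = W(3) + W(2) = 3 + 2 = 5
W(5) = W(4) + W(3) = 5 + 3 = 8
W(6) = W(5) + W(4) = 8 + 5 = 13
W(7) = W(6) + W(5) = 13 + 8 = 21
W(8) = W(7) + W(6) = 21 + 13 = 34
W(9) = W(8) + W(7) = 34 + 21 = 55
W(10) = W(9) + W(8) = 55 + 34 = 89
W(11) = W(10) + W(9) = 89 + 55 = 144
W(12) = W(11) + W(10) = 144 + 89 = 233
W(13) = W(12) + W(11) = 233 + 144 = 377
W(14) = W(13) + W(12) = 377 + 233 = 610
W(15) = W(14) + W(13) = 610 + 377 = 987
W(16) = W(15) + W(14) = 987 + 610 = 1597
W(17) = W(16) + W(15) = 1597 + 987 = 2584
W(18) = W(17) + W(16) = 2584 + 1597 = 4181
W(19) = W(18) + W(17) = 4181 + 2584 = 6765
W(20) = W(19) + W(18) = 6765 + 4181 = 10946
W(21) = W(20) + W(19) = 10946 + 6765 = 17711
W(22) = W(21) + W(20) = 17711 + 10946 = 28657
W(23) = W(22) + W(21) = 28657 + 17711 = 46368
W(24) = W(23) + W(22) = 46368 + 28657 = 75025
W(25) = W(24) + W(23) = 75025 + 46368 = 121393
W(26) = W(25) + W(24) = 121393 + 75025 = 196418

196418


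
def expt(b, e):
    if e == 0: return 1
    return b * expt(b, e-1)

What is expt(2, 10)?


expt(2, 10)
= 2 * expt(2, 9)
= 2 * 2 * expt(2, 8)
= 2 * 2 * 2 * expt(2, 7)
= 2 * 2 * 2 * 2 * expt(2, 6)
= 2 * 2 * 2 * 2 * 2 * expt(2, 5)
= 2 * 2 * 2 * 2 * 2 * 2 * expt(2, 4)
= 2 * 2 * 2 * 2 * 2 * 2 * 2 * expt(2, 3)
= 2 * 2 * 2 * 2 * 2 * 2 * 2 * 2 * expt(2, 2)
= 2 * 2 * 2 * 2 * 2 * 2 * 2 * 2 * 2 * expt(2, 1)
= 2 * 2 * 2 * 2 * 2 * 2 * 2 * 2 * 2 * 2 * expt(2, 0)
= 2 * 2 * 2 * 2 * 2 * 2 * 2 * 2 * 2 * 2 * 1
= 1024

1024


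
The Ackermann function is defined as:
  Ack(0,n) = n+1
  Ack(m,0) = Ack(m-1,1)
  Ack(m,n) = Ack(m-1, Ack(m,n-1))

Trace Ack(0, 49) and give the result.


Ack(0, 49) = 50
Result: Ack(0, 49) = 50

50


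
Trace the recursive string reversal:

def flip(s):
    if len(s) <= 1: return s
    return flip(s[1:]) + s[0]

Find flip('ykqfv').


flip('ykqfv') = flip('kqfv') + 'y'
flip('kqfv') = flip('qfv') + 'k'
flip('qfv') = flip('fv') + 'q'
flip('fv') = flip('v') + 'f'
flip('v') = 'v'  (base case)
Concatenating: 'v' + 'f' + 'q' + 'k' + 'y' = 'vfqky'

vfqky


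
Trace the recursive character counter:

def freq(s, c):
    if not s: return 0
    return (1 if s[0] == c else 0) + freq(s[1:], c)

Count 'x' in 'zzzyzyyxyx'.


s[0]='z' != 'x' -> 0
s[0]='z' != 'x' -> 0
s[0]='z' != 'x' -> 0
s[0]='y' != 'x' -> 0
s[0]='z' != 'x' -> 0
s[0]='y' != 'x' -> 0
s[0]='y' != 'x' -> 0
s[0]='x' == 'x' -> 1
s[0]='y' != 'x' -> 0
s[0]='x' == 'x' -> 1
Sum: 0 + 0 + 0 + 0 + 0 + 0 + 0 + 1 + 0 + 1 = 2

2


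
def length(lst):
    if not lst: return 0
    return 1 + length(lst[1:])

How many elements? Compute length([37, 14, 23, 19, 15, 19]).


length([37, 14, 23, 19, 15, 19]) = 1 + length([14, 23, 19, 15, 19])
length([14, 23, 19, 15, 19]) = 1 + length([23, 19, 15, 19])
length([23, 19, 15, 19]) = 1 + length([19, 15, 19])
length([19, 15, 19]) = 1 + length([15, 19])
length([15, 19]) = 1 + length([19])
length([19]) = 1 + length([])
length([]) = 0  (base case)
Unwinding: 1 + 1 + 1 + 1 + 1 + 1 + 0 = 6

6


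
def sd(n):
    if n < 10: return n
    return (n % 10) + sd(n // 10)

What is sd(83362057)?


sd(83362057) = 7 + sd(8336205)
sd(8336205) = 5 + sd(833620)
sd(833620) = 0 + sd(83362)
sd(83362) = 2 + sd(8336)
sd(8336) = 6 + sd(833)
sd(833) = 3 + sd(83)
sd(83) = 3 + sd(8)
sd(8) = 8  (base case)
Total: 7 + 5 + 0 + 2 + 6 + 3 + 3 + 8 = 34

34


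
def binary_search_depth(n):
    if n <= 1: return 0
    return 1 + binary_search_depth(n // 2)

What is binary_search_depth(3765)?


3765 / 2 = 1882
1882 / 2 = 941
941 / 2 = 470
470 / 2 = 235
235 / 2 = 117
117 / 2 = 58
58 / 2 = 29
29 / 2 = 14
14 / 2 = 7
7 / 2 = 3
3 / 2 = 1
Reached 1 after 11 halvings

11


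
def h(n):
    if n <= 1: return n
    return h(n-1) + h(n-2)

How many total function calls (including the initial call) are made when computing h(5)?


Let C(n) = total calls for h(n)
C(0) = 1, C(1) = 1
C(2) = 1 + C(1) + C(0) = 1 + 1 + 1 = 3
C(3) = 1 + C(2) + C(1) = 1 + 3 + 1 = 5
C(4) = 1 + C(3) + C(2) = 1 + 5 + 3 = 9
C(5) = 1 + C(4) + C(3) = 1 + 9 + 5 = 15

15


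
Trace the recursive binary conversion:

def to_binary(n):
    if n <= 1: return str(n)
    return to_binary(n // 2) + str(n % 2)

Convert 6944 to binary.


to_binary(6944) = to_binary(3472) + '0'
to_binary(3472) = to_binary(1736) + '0'
to_binary(1736) = to_binary(868) + '0'
to_binary(868) = to_binary(434) + '0'
to_binary(434) = to_binary(217) + '0'
to_binary(217) = to_binary(108) + '1'
to_binary(108) = to_binary(54) + '0'
to_binary(54) = to_binary(27) + '0'
to_binary(27) = to_binary(13) + '1'
to_binary(13) = to_binary(6) + '1'
to_binary(6) = to_binary(3) + '0'
to_binary(3) = to_binary(1) + '1'
to_binary(1) = '1'  (base case)
Concatenating: '1' + '1' + '0' + '1' + '1' + '0' + '0' + '1' + '0' + '0' + '0' + '0' + '0' = '1101100100000'

1101100100000


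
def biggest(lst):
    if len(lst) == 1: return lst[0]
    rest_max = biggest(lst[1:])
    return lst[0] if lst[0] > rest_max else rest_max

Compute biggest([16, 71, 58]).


biggest([16, 71, 58]): compare 16 with biggest([71, 58])
biggest([71, 58]): compare 71 with biggest([58])
biggest([58]) = 58  (base case)
Compare 71 with 58 -> 71
Compare 16 with 71 -> 71

71


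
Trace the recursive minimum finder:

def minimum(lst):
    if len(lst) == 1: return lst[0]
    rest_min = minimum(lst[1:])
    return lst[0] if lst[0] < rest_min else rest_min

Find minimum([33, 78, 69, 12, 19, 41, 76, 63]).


minimum([33, 78, 69, 12, 19, 41, 76, 63]): compare 33 with minimum([78, 69, 12, 19, 41, 76, 63])
minimum([78, 69, 12, 19, 41, 76, 63]): compare 78 with minimum([69, 12, 19, 41, 76, 63])
minimum([69, 12, 19, 41, 76, 63]): compare 69 with minimum([12, 19, 41, 76, 63])
minimum([12, 19, 41, 76, 63]): compare 12 with minimum([19, 41, 76, 63])
minimum([19, 41, 76, 63]): compare 19 with minimum([41, 76, 63])
minimum([41, 76, 63]): compare 41 with minimum([76, 63])
minimum([76, 63]): compare 76 with minimum([63])
minimum([63]) = 63  (base case)
Compare 76 with 63 -> 63
Compare 41 with 63 -> 41
Compare 19 with 41 -> 19
Compare 12 with 19 -> 12
Compare 69 with 12 -> 12
Compare 78 with 12 -> 12
Compare 33 with 12 -> 12

12


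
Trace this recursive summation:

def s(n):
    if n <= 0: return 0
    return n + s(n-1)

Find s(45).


s(45)
= 45 + 44 + 43 + 42 + 41 + 40 + 39 + 38 + 37 + 36 + 35 + 34 + 33 + 32 + 31 + 30 + 29 + 28 + 27 + 26 + 25 + 24 + 23 + 22 + 21 + 20 + 19 + 18 + 17 + 16 + 15 + 14 + 13 + 12 + 11 + 10 + 9 + 8 + 7 + 6 + 5 + 4 + 3 + 2 + 1 + s(0)
= 45 + 44 + 43 + 42 + 41 + 40 + 39 + 38 + 37 + 36 + 35 + 34 + 33 + 32 + 31 + 30 + 29 + 28 + 27 + 26 + 25 + 24 + 23 + 22 + 21 + 20 + 19 + 18 + 17 + 16 + 15 + 14 + 13 + 12 + 11 + 10 + 9 + 8 + 7 + 6 + 5 + 4 + 3 + 2 + 1 + 0
= 1035

1035


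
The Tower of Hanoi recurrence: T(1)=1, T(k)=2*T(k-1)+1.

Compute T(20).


T(20) = 2 * T(19) + 1
T(19) = 2 * T(18) + 1
T(18) = 2 * T(17) + 1
T(17) = 2 * T(16) + 1
T(16) = 2 * T(15) + 1
T(15) = 2 * T(14) + 1
T(14) = 2 * T(13) + 1
T(13) = 2 * T(12) + 1
T(12) = 2 * T(11) + 1
T(11) = 2 * T(10) + 1
T(10) = 2 * T(9) + 1
T(9) = 2 * T(8) + 1
T(8) = 2 * T(7) + 1
T(7) = 2 * T(6) + 1
T(6) = 2 * T(5) + 1
T(5) = 2 * T(4) + 1
T(4) = 2 * T(3) + 1
T(3) = 2 * T(2) + 1
T(2) = 2 * T(1) + 1
T(1) = 1  (base case)
T(2) = 2 * 1 + 1 = 3
T(3) = 2 * 3 + 1 = 7
T(4) = 2 * 7 + 1 = 15
T(5) = 2 * 15 + 1 = 31
T(6) = 2 * 31 + 1 = 63
T(7) = 2 * 63 + 1 = 127
T(8) = 2 * 127 + 1 = 255
T(9) = 2 * 255 + 1 = 511
T(10) = 2 * 511 + 1 = 1023
T(11) = 2 * 1023 + 1 = 2047
T(12) = 2 * 2047 + 1 = 4095
T(13) = 2 * 4095 + 1 = 8191
T(14) = 2 * 8191 + 1 = 16383
T(15) = 2 * 16383 + 1 = 32767
T(16) = 2 * 32767 + 1 = 65535
T(17) = 2 * 65535 + 1 = 131071
T(18) = 2 * 131071 + 1 = 262143
T(19) = 2 * 262143 + 1 = 524287
T(20) = 2 * 524287 + 1 = 1048575

1048575


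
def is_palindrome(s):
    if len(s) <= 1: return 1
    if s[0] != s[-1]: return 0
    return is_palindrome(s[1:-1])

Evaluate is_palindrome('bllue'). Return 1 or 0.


is_palindrome('bllue'): s[0]='b' != s[-1]='e' -> return 0
Result: 0 (not a palindrome)

0


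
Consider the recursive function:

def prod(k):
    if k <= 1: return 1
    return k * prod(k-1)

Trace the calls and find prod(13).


prod(13)
= 13 * prod(12)
= 13 * 12 * prod(11)
= 13 * 12 * 11 * prod(10)
= 13 * 12 * 11 * 10 * prod(9)
= 13 * 12 * 11 * 10 * 9 * prod(8)
= 13 * 12 * 11 * 10 * 9 * 8 * prod(7)
= 13 * 12 * 11 * 10 * 9 * 8 * 7 * prod(6)
= 13 * 12 * 11 * 10 * 9 * 8 * 7 * 6 * prod(5)
= 13 * 12 * 11 * 10 * 9 * 8 * 7 * 6 * 5 * prod(4)
= 13 * 12 * 11 * 10 * 9 * 8 * 7 * 6 * 5 * 4 * prod(3)
= 13 * 12 * 11 * 10 * 9 * 8 * 7 * 6 * 5 * 4 * 3 * prod(2)
= 13 * 12 * 11 * 10 * 9 * 8 * 7 * 6 * 5 * 4 * 3 * 2 * prod(1)
= 13 * 12 * 11 * 10 * 9 * 8 * 7 * 6 * 5 * 4 * 3 * 2 * 1
= 6227020800

6227020800


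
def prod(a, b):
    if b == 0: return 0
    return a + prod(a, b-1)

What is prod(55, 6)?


prod(55, 6) = 55 + prod(55, 5)
prod(55, 5) = 55 + prod(55, 4)
prod(55, 4) = 55 + prod(55, 3)
prod(55, 3) = 55 + prod(55, 2)
prod(55, 2) = 55 + prod(55, 1)
prod(55, 1) = 55 + prod(55, 0)
prod(55, 0) = 0  (base case)
Total: 55 + 55 + 55 + 55 + 55 + 55 + 0 = 330

330
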